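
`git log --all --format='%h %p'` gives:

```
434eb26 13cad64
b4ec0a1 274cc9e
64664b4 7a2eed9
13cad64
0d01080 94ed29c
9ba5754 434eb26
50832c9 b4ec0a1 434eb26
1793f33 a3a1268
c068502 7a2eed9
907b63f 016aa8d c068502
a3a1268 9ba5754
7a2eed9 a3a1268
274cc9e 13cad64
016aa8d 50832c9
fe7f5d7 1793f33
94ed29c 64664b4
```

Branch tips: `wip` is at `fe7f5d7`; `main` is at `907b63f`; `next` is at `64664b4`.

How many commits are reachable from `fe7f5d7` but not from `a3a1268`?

2

Reachable from fe7f5d7: {13cad64, 1793f33, 434eb26, 9ba5754, a3a1268, fe7f5d7}.
Reachable from a3a1268: {13cad64, 434eb26, 9ba5754, a3a1268}.
In fe7f5d7's history but not a3a1268's: {1793f33, fe7f5d7} — 2 commits.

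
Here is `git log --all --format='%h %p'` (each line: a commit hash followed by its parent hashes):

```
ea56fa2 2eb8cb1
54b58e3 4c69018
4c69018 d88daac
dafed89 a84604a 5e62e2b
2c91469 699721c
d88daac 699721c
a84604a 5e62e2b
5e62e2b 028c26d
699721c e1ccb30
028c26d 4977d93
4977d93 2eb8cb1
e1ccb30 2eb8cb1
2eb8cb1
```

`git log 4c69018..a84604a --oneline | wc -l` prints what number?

Reachable from a84604a: {028c26d, 2eb8cb1, 4977d93, 5e62e2b, a84604a}.
Reachable from 4c69018: {2eb8cb1, 4c69018, 699721c, d88daac, e1ccb30}.
In a84604a's history but not 4c69018's: {028c26d, 4977d93, 5e62e2b, a84604a} — 4 commits.

4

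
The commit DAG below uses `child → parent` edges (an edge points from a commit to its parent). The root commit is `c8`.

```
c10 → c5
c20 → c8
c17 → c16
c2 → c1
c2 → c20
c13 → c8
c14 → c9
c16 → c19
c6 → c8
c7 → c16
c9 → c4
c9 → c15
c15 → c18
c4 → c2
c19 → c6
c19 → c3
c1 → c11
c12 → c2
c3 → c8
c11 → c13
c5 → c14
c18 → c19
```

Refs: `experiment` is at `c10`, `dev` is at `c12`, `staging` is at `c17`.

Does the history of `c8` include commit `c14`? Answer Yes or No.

Ancestors of c8: {c8}.
c14 is not in that set, so it is not an ancestor of c8.

No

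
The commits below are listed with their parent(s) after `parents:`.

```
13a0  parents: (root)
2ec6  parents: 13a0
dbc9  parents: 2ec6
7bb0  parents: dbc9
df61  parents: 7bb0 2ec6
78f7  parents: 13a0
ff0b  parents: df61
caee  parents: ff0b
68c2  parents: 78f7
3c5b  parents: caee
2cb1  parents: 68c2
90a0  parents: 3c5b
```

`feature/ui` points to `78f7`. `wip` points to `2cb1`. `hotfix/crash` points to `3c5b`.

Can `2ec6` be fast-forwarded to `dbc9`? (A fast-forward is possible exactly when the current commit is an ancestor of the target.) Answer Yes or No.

A fast-forward from 2ec6 to dbc9 is possible iff 2ec6 is an ancestor of dbc9.
Ancestors of dbc9: {13a0, 2ec6, dbc9}.
2ec6 is among them, so fast-forward is possible.

Yes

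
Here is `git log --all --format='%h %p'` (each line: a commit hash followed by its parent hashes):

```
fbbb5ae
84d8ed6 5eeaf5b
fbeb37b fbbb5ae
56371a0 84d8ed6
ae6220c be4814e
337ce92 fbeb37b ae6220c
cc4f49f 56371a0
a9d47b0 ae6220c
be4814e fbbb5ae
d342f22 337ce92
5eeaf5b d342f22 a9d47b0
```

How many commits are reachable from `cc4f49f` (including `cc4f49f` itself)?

Walking parent pointers from cc4f49f: reachable set = {337ce92, 56371a0, 5eeaf5b, 84d8ed6, a9d47b0, ae6220c, be4814e, cc4f49f, d342f22, fbbb5ae, fbeb37b}.
That is 11 commits.

11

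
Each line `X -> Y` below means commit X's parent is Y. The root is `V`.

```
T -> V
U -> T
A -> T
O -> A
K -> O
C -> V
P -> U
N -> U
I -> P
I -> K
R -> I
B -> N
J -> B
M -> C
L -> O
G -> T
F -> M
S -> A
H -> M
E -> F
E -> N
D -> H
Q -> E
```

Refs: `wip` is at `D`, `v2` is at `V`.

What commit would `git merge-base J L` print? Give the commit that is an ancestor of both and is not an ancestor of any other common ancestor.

Ancestors of J: {B, J, N, T, U, V}.
Ancestors of L: {A, L, O, T, V}.
Common ancestors: {T, V}.
Among these, T is not an ancestor of any other common ancestor — it is the merge base.

T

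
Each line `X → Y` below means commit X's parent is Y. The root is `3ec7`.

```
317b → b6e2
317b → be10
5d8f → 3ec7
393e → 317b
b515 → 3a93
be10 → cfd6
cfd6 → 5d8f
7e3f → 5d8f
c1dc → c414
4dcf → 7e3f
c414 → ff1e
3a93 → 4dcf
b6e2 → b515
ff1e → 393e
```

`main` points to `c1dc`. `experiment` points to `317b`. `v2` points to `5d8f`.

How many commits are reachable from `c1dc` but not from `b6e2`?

7

Reachable from c1dc: {317b, 393e, 3a93, 3ec7, 4dcf, 5d8f, 7e3f, b515, b6e2, be10, c1dc, c414, cfd6, ff1e}.
Reachable from b6e2: {3a93, 3ec7, 4dcf, 5d8f, 7e3f, b515, b6e2}.
In c1dc's history but not b6e2's: {317b, 393e, be10, c1dc, c414, cfd6, ff1e} — 7 commits.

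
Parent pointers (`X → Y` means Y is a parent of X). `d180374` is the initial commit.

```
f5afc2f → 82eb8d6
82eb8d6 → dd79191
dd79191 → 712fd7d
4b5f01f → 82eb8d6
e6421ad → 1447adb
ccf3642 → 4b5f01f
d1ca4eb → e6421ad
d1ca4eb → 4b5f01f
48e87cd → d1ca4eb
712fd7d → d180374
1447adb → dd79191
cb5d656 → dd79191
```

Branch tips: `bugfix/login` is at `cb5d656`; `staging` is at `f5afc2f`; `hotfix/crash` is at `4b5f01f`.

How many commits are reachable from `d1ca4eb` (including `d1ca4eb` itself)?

Walking parent pointers from d1ca4eb: reachable set = {1447adb, 4b5f01f, 712fd7d, 82eb8d6, d180374, d1ca4eb, dd79191, e6421ad}.
That is 8 commits.

8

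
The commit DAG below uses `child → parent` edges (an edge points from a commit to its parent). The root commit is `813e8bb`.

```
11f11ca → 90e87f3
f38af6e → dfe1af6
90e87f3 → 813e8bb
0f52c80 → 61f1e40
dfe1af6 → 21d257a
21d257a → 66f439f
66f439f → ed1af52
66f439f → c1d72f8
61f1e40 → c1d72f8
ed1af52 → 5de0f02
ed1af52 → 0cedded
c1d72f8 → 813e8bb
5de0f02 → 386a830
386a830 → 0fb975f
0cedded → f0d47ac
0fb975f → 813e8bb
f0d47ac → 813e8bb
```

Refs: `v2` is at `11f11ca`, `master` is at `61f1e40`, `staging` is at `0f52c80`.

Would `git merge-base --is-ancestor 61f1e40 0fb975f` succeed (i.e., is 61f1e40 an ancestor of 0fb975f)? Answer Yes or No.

No

Ancestors of 0fb975f: {0fb975f, 813e8bb}.
61f1e40 is not in that set, so it is not an ancestor of 0fb975f.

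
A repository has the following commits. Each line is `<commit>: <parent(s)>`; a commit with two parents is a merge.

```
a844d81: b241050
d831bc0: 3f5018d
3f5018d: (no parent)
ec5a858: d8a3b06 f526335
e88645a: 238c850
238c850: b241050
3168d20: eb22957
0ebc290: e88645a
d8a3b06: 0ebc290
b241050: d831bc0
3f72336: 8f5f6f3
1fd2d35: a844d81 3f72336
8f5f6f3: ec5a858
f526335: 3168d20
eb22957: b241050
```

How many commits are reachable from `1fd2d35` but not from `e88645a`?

10

Reachable from 1fd2d35: {0ebc290, 1fd2d35, 238c850, 3168d20, 3f5018d, 3f72336, 8f5f6f3, a844d81, b241050, d831bc0, d8a3b06, e88645a, eb22957, ec5a858, f526335}.
Reachable from e88645a: {238c850, 3f5018d, b241050, d831bc0, e88645a}.
In 1fd2d35's history but not e88645a's: {0ebc290, 1fd2d35, 3168d20, 3f72336, 8f5f6f3, a844d81, d8a3b06, eb22957, ec5a858, f526335} — 10 commits.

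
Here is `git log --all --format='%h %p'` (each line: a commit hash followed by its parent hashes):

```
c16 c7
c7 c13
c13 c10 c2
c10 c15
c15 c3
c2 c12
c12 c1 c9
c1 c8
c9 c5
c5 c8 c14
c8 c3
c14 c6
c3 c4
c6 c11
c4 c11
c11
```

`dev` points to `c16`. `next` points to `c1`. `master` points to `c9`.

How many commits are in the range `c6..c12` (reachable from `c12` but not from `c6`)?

8

Reachable from c12: {c1, c11, c12, c14, c3, c4, c5, c6, c8, c9}.
Reachable from c6: {c11, c6}.
In c12's history but not c6's: {c1, c12, c14, c3, c4, c5, c8, c9} — 8 commits.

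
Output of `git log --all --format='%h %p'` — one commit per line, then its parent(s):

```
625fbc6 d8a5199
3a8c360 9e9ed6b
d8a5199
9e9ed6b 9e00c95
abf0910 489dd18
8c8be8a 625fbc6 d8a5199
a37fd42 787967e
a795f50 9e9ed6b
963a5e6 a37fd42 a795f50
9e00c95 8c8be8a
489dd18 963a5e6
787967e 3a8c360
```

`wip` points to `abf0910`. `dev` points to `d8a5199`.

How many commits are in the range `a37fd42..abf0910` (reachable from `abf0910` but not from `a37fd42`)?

Reachable from abf0910: {3a8c360, 489dd18, 625fbc6, 787967e, 8c8be8a, 963a5e6, 9e00c95, 9e9ed6b, a37fd42, a795f50, abf0910, d8a5199}.
Reachable from a37fd42: {3a8c360, 625fbc6, 787967e, 8c8be8a, 9e00c95, 9e9ed6b, a37fd42, d8a5199}.
In abf0910's history but not a37fd42's: {489dd18, 963a5e6, a795f50, abf0910} — 4 commits.

4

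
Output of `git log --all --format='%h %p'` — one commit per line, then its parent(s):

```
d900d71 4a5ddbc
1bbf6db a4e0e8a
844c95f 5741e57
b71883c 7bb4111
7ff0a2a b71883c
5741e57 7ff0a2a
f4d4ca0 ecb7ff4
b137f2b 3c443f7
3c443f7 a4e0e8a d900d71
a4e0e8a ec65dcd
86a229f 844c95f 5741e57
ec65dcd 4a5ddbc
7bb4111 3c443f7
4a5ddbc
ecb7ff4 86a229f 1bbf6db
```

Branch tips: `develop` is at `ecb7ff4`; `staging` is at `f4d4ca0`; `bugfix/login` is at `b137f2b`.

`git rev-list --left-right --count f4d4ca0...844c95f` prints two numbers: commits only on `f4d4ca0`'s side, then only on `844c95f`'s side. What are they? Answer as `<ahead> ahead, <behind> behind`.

Reachable from f4d4ca0: {1bbf6db, 3c443f7, 4a5ddbc, 5741e57, 7bb4111, 7ff0a2a, 844c95f, 86a229f, a4e0e8a, b71883c, d900d71, ec65dcd, ecb7ff4, f4d4ca0}.
Reachable from 844c95f: {3c443f7, 4a5ddbc, 5741e57, 7bb4111, 7ff0a2a, 844c95f, a4e0e8a, b71883c, d900d71, ec65dcd}.
Only in f4d4ca0's history (ahead): {1bbf6db, 86a229f, ecb7ff4, f4d4ca0} — 4.
Only in 844c95f's history (behind): {} — 0.

4 ahead, 0 behind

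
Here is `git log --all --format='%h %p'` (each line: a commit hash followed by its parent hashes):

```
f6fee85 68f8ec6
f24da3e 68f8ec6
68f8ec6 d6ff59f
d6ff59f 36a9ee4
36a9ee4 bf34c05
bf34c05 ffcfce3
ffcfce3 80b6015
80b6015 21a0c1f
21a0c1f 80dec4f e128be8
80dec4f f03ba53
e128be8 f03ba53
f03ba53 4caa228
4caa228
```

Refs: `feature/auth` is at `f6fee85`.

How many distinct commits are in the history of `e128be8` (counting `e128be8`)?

Walking parent pointers from e128be8: reachable set = {4caa228, e128be8, f03ba53}.
That is 3 commits.

3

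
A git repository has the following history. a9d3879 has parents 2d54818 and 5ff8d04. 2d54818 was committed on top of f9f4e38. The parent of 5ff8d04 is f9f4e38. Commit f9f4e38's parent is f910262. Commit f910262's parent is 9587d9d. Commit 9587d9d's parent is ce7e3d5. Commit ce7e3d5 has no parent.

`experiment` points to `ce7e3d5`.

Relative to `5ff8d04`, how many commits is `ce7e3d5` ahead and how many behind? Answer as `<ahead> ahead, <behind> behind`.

0 ahead, 4 behind

Reachable from ce7e3d5: {ce7e3d5}.
Reachable from 5ff8d04: {5ff8d04, 9587d9d, ce7e3d5, f910262, f9f4e38}.
Only in ce7e3d5's history (ahead): {} — 0.
Only in 5ff8d04's history (behind): {5ff8d04, 9587d9d, f910262, f9f4e38} — 4.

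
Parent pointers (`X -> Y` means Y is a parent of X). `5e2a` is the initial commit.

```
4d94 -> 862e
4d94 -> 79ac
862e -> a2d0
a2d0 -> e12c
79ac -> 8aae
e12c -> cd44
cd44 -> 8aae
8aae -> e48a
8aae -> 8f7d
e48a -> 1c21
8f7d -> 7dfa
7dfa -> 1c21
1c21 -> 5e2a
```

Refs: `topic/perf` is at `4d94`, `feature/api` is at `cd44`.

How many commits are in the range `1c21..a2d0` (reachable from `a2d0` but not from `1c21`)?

Reachable from a2d0: {1c21, 5e2a, 7dfa, 8aae, 8f7d, a2d0, cd44, e12c, e48a}.
Reachable from 1c21: {1c21, 5e2a}.
In a2d0's history but not 1c21's: {7dfa, 8aae, 8f7d, a2d0, cd44, e12c, e48a} — 7 commits.

7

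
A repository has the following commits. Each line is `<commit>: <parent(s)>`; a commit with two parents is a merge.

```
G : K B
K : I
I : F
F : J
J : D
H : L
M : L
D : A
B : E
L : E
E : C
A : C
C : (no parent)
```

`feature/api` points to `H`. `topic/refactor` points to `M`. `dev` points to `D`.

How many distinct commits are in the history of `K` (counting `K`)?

7

Walking parent pointers from K: reachable set = {A, C, D, F, I, J, K}.
That is 7 commits.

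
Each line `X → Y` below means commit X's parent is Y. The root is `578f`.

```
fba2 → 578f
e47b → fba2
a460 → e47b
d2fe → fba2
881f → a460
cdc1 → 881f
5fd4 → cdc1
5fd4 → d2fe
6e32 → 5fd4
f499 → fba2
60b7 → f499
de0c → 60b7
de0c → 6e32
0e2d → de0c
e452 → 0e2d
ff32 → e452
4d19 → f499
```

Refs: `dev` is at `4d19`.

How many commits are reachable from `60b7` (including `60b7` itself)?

Walking parent pointers from 60b7: reachable set = {578f, 60b7, f499, fba2}.
That is 4 commits.

4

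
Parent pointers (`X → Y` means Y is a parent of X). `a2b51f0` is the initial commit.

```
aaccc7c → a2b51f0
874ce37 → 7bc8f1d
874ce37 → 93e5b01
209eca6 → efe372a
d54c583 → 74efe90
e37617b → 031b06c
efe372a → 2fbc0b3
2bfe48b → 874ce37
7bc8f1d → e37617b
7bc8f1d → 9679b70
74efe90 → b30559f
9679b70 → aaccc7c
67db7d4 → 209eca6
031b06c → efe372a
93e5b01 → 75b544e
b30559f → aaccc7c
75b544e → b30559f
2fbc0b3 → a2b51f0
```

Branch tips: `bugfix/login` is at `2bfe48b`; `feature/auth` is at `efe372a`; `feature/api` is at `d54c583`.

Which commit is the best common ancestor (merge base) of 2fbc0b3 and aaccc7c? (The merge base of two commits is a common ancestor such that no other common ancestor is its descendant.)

a2b51f0

Ancestors of 2fbc0b3: {2fbc0b3, a2b51f0}.
Ancestors of aaccc7c: {a2b51f0, aaccc7c}.
Common ancestors: {a2b51f0}.
The only common ancestor is a2b51f0, so it is the merge base.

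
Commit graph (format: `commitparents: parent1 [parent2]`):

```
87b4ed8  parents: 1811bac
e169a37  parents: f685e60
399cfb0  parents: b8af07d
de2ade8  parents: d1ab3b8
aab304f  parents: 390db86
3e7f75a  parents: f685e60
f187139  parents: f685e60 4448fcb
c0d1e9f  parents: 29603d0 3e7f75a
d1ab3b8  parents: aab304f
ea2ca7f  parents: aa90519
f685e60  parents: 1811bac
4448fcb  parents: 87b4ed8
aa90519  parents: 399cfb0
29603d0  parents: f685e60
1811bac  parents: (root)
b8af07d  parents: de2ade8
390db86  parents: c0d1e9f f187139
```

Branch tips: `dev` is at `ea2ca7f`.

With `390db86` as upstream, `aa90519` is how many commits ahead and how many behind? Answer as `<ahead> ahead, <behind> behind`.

Reachable from aa90519: {1811bac, 29603d0, 390db86, 399cfb0, 3e7f75a, 4448fcb, 87b4ed8, aa90519, aab304f, b8af07d, c0d1e9f, d1ab3b8, de2ade8, f187139, f685e60}.
Reachable from 390db86: {1811bac, 29603d0, 390db86, 3e7f75a, 4448fcb, 87b4ed8, c0d1e9f, f187139, f685e60}.
Only in aa90519's history (ahead): {399cfb0, aa90519, aab304f, b8af07d, d1ab3b8, de2ade8} — 6.
Only in 390db86's history (behind): {} — 0.

6 ahead, 0 behind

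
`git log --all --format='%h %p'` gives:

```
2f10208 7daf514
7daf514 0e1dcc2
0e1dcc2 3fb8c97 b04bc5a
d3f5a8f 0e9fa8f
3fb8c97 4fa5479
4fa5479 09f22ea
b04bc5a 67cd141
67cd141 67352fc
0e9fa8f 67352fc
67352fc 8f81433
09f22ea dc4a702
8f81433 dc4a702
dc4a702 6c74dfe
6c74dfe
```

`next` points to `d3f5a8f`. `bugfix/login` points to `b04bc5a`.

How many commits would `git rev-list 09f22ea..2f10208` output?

9

Reachable from 2f10208: {09f22ea, 0e1dcc2, 2f10208, 3fb8c97, 4fa5479, 67352fc, 67cd141, 6c74dfe, 7daf514, 8f81433, b04bc5a, dc4a702}.
Reachable from 09f22ea: {09f22ea, 6c74dfe, dc4a702}.
In 2f10208's history but not 09f22ea's: {0e1dcc2, 2f10208, 3fb8c97, 4fa5479, 67352fc, 67cd141, 7daf514, 8f81433, b04bc5a} — 9 commits.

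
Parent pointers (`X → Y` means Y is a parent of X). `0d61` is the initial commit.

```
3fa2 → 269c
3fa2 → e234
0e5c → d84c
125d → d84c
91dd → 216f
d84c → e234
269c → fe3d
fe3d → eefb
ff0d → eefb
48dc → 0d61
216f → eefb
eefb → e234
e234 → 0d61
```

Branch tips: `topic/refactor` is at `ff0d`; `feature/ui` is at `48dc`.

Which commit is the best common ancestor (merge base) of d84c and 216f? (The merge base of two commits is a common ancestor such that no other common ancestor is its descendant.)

Ancestors of d84c: {0d61, d84c, e234}.
Ancestors of 216f: {0d61, 216f, e234, eefb}.
Common ancestors: {0d61, e234}.
Among these, e234 is not an ancestor of any other common ancestor — it is the merge base.

e234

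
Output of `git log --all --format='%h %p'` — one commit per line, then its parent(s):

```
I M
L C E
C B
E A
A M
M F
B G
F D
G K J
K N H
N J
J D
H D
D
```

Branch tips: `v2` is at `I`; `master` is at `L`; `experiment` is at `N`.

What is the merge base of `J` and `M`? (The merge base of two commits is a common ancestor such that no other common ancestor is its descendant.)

Ancestors of J: {D, J}.
Ancestors of M: {D, F, M}.
Common ancestors: {D}.
The only common ancestor is D, so it is the merge base.

D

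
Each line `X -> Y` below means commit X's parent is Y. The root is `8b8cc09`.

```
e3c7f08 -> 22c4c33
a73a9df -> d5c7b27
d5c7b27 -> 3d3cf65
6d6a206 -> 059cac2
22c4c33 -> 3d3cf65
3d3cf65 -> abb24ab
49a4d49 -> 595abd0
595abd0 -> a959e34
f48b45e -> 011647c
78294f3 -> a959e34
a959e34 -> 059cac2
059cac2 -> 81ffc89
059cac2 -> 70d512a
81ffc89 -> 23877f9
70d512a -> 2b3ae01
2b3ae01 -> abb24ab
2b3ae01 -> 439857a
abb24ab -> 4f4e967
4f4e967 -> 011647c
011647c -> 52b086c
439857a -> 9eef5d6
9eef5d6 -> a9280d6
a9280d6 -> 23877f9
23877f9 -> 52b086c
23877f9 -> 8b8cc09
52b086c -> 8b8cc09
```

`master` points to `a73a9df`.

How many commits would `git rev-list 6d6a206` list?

Walking parent pointers from 6d6a206: reachable set = {011647c, 059cac2, 23877f9, 2b3ae01, 439857a, 4f4e967, 52b086c, 6d6a206, 70d512a, 81ffc89, 8b8cc09, 9eef5d6, a9280d6, abb24ab}.
That is 14 commits.

14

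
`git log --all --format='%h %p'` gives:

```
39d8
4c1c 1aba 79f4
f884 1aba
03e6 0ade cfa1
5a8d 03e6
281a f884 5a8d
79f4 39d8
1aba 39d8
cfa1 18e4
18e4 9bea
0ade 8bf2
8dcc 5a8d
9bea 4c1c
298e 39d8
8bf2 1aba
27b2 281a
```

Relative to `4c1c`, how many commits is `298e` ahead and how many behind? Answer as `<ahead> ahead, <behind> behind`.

Reachable from 298e: {298e, 39d8}.
Reachable from 4c1c: {1aba, 39d8, 4c1c, 79f4}.
Only in 298e's history (ahead): {298e} — 1.
Only in 4c1c's history (behind): {1aba, 4c1c, 79f4} — 3.

1 ahead, 3 behind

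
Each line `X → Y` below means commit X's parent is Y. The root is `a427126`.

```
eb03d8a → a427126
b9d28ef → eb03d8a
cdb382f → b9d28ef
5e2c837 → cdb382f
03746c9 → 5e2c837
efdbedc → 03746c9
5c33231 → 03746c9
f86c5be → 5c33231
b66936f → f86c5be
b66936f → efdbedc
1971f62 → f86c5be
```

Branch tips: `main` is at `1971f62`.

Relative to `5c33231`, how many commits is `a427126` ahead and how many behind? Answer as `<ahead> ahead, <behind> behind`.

Reachable from a427126: {a427126}.
Reachable from 5c33231: {03746c9, 5c33231, 5e2c837, a427126, b9d28ef, cdb382f, eb03d8a}.
Only in a427126's history (ahead): {} — 0.
Only in 5c33231's history (behind): {03746c9, 5c33231, 5e2c837, b9d28ef, cdb382f, eb03d8a} — 6.

0 ahead, 6 behind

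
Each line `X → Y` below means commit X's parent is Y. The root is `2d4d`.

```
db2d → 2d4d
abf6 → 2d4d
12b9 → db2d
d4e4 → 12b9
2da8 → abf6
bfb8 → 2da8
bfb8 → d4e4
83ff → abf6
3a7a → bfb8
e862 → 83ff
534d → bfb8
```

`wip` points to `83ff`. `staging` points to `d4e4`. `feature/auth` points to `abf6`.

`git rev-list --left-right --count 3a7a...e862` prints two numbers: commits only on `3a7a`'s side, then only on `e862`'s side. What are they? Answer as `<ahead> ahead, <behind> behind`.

Reachable from 3a7a: {12b9, 2d4d, 2da8, 3a7a, abf6, bfb8, d4e4, db2d}.
Reachable from e862: {2d4d, 83ff, abf6, e862}.
Only in 3a7a's history (ahead): {12b9, 2da8, 3a7a, bfb8, d4e4, db2d} — 6.
Only in e862's history (behind): {83ff, e862} — 2.

6 ahead, 2 behind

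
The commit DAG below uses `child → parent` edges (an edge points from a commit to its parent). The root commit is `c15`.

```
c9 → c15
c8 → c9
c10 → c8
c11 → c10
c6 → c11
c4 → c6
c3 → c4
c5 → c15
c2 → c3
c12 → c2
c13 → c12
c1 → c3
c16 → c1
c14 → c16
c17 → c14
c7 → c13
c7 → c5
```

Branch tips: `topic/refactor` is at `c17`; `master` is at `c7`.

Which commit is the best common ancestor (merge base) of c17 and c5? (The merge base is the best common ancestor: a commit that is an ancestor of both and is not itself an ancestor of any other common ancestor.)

Ancestors of c17: {c1, c10, c11, c14, c15, c16, c17, c3, c4, c6, c8, c9}.
Ancestors of c5: {c15, c5}.
Common ancestors: {c15}.
The only common ancestor is c15, so it is the merge base.

c15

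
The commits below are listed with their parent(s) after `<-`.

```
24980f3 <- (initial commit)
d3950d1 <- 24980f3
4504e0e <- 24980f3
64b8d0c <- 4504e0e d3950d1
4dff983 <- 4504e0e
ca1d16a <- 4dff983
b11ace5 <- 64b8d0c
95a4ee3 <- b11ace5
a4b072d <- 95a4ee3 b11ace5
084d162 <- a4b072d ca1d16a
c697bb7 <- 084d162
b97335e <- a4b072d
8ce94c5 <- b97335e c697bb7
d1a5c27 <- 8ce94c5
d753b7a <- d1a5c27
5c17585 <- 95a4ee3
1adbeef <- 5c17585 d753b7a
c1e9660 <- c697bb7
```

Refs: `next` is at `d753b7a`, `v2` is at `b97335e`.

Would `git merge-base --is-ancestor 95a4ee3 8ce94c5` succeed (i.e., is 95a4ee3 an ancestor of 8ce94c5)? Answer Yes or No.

Ancestors of 8ce94c5 (commits reachable by following parents): {084d162, 24980f3, 4504e0e, 4dff983, 64b8d0c, 8ce94c5, 95a4ee3, a4b072d, b11ace5, b97335e, c697bb7, ca1d16a, d3950d1}.
95a4ee3 is in that set, so it is an ancestor of 8ce94c5.

Yes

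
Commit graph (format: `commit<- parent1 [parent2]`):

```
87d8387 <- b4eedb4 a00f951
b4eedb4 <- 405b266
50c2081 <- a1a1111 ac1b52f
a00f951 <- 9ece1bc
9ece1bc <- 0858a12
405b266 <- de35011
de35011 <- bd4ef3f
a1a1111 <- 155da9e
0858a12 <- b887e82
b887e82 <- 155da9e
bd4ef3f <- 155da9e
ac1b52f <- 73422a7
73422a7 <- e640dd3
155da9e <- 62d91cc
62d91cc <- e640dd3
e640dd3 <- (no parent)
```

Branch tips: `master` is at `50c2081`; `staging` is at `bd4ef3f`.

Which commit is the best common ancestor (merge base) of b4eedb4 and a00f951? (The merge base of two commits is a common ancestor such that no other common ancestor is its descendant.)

155da9e

Ancestors of b4eedb4: {155da9e, 405b266, 62d91cc, b4eedb4, bd4ef3f, de35011, e640dd3}.
Ancestors of a00f951: {0858a12, 155da9e, 62d91cc, 9ece1bc, a00f951, b887e82, e640dd3}.
Common ancestors: {155da9e, 62d91cc, e640dd3}.
Among these, 155da9e is not an ancestor of any other common ancestor — it is the merge base.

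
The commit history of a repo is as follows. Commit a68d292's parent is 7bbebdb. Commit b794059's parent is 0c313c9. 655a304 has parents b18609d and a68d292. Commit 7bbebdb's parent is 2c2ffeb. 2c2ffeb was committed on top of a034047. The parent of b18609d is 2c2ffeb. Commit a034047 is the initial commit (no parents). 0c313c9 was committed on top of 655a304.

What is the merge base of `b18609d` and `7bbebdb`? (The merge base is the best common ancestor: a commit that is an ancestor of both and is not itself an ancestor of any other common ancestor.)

2c2ffeb

Ancestors of b18609d: {2c2ffeb, a034047, b18609d}.
Ancestors of 7bbebdb: {2c2ffeb, 7bbebdb, a034047}.
Common ancestors: {2c2ffeb, a034047}.
Among these, 2c2ffeb is not an ancestor of any other common ancestor — it is the merge base.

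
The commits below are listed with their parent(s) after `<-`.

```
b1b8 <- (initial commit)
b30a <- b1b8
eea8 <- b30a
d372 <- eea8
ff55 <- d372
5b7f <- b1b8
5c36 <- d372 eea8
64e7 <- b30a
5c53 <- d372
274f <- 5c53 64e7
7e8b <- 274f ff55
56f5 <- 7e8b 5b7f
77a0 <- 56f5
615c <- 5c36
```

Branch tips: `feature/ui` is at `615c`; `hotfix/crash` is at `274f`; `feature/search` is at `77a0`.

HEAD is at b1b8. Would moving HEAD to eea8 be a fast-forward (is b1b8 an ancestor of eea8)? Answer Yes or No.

Yes

A fast-forward from b1b8 to eea8 is possible iff b1b8 is an ancestor of eea8.
Ancestors of eea8: {b1b8, b30a, eea8}.
b1b8 is among them, so fast-forward is possible.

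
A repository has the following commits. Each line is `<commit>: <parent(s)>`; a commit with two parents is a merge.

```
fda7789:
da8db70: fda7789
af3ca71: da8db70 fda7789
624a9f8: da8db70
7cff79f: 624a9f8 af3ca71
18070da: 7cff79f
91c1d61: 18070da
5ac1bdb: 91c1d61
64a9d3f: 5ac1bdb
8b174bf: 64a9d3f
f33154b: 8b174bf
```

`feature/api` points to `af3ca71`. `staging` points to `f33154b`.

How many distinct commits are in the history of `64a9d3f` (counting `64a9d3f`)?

Walking parent pointers from 64a9d3f: reachable set = {18070da, 5ac1bdb, 624a9f8, 64a9d3f, 7cff79f, 91c1d61, af3ca71, da8db70, fda7789}.
That is 9 commits.

9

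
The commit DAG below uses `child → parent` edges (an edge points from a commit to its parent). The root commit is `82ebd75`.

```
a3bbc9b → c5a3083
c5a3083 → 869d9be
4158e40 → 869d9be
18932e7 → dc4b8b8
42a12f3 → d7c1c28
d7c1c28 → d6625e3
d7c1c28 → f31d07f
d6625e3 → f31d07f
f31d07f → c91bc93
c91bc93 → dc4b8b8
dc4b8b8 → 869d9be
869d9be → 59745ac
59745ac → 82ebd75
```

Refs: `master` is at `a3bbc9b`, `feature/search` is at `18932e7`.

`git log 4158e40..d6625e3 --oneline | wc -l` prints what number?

Reachable from d6625e3: {59745ac, 82ebd75, 869d9be, c91bc93, d6625e3, dc4b8b8, f31d07f}.
Reachable from 4158e40: {4158e40, 59745ac, 82ebd75, 869d9be}.
In d6625e3's history but not 4158e40's: {c91bc93, d6625e3, dc4b8b8, f31d07f} — 4 commits.

4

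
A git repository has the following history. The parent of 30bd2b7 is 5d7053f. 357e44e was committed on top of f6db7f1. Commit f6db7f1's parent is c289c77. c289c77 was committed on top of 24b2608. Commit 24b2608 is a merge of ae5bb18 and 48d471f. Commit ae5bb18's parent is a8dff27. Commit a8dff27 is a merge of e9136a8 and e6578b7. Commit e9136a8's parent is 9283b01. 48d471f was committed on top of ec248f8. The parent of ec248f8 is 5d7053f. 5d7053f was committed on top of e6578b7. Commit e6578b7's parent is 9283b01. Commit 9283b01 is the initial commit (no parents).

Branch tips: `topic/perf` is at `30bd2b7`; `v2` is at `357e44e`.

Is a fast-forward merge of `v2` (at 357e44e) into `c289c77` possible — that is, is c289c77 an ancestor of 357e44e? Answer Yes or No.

Yes

A fast-forward from c289c77 to 357e44e is possible iff c289c77 is an ancestor of 357e44e.
Ancestors of 357e44e: {24b2608, 357e44e, 48d471f, 5d7053f, 9283b01, a8dff27, ae5bb18, c289c77, e6578b7, e9136a8, ec248f8, f6db7f1}.
c289c77 is among them, so fast-forward is possible.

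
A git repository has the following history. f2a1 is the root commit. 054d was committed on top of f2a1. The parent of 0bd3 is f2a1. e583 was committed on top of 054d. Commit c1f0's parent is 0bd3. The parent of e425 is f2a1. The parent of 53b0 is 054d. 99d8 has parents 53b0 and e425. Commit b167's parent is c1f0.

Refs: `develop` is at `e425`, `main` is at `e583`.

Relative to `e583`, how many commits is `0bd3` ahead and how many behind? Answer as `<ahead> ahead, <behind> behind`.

1 ahead, 2 behind

Reachable from 0bd3: {0bd3, f2a1}.
Reachable from e583: {054d, e583, f2a1}.
Only in 0bd3's history (ahead): {0bd3} — 1.
Only in e583's history (behind): {054d, e583} — 2.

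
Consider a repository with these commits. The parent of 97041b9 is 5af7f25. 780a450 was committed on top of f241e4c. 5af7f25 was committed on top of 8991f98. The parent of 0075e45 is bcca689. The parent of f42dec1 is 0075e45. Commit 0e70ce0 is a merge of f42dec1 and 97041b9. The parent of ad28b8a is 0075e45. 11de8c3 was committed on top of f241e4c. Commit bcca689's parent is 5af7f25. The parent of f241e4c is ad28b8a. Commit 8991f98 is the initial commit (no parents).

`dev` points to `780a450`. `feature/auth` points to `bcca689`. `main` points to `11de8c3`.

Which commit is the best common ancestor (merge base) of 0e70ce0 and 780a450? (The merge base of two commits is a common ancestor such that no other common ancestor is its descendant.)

0075e45

Ancestors of 0e70ce0: {0075e45, 0e70ce0, 5af7f25, 8991f98, 97041b9, bcca689, f42dec1}.
Ancestors of 780a450: {0075e45, 5af7f25, 780a450, 8991f98, ad28b8a, bcca689, f241e4c}.
Common ancestors: {0075e45, 5af7f25, 8991f98, bcca689}.
Among these, 0075e45 is not an ancestor of any other common ancestor — it is the merge base.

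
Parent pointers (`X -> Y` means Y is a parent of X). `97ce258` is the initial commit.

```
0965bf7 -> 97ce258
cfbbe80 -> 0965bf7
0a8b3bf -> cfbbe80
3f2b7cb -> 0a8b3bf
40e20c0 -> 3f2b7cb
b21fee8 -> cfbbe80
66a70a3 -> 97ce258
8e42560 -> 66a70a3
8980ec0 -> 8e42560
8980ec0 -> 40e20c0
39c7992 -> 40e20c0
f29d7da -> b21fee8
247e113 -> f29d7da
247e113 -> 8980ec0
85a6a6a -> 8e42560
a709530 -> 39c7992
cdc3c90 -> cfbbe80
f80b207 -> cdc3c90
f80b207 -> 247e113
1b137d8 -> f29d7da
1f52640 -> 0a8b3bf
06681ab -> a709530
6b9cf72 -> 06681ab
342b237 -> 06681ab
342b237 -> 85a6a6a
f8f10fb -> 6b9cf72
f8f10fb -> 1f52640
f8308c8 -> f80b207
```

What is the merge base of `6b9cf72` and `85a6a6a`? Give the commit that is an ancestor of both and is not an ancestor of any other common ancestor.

Ancestors of 6b9cf72: {06681ab, 0965bf7, 0a8b3bf, 39c7992, 3f2b7cb, 40e20c0, 6b9cf72, 97ce258, a709530, cfbbe80}.
Ancestors of 85a6a6a: {66a70a3, 85a6a6a, 8e42560, 97ce258}.
Common ancestors: {97ce258}.
The only common ancestor is 97ce258, so it is the merge base.

97ce258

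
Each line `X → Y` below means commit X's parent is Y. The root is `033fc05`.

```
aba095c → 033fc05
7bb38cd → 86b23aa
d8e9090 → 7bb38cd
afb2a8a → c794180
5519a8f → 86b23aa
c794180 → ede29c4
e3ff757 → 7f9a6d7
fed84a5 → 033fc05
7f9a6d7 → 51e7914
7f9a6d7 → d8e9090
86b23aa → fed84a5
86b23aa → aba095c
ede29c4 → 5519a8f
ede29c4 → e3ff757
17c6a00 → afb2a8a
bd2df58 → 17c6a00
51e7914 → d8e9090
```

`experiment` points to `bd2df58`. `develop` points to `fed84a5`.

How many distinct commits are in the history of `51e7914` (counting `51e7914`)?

7

Walking parent pointers from 51e7914: reachable set = {033fc05, 51e7914, 7bb38cd, 86b23aa, aba095c, d8e9090, fed84a5}.
That is 7 commits.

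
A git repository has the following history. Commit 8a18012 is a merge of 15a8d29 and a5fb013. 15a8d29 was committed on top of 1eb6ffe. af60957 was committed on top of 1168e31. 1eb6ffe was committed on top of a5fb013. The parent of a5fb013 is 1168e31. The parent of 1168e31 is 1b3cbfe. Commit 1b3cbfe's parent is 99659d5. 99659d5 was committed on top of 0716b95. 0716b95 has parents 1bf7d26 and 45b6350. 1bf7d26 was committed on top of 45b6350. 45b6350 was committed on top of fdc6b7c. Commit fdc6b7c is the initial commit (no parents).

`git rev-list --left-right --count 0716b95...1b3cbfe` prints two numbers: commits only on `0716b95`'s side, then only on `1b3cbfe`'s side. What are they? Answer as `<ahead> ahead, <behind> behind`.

Reachable from 0716b95: {0716b95, 1bf7d26, 45b6350, fdc6b7c}.
Reachable from 1b3cbfe: {0716b95, 1b3cbfe, 1bf7d26, 45b6350, 99659d5, fdc6b7c}.
Only in 0716b95's history (ahead): {} — 0.
Only in 1b3cbfe's history (behind): {1b3cbfe, 99659d5} — 2.

0 ahead, 2 behind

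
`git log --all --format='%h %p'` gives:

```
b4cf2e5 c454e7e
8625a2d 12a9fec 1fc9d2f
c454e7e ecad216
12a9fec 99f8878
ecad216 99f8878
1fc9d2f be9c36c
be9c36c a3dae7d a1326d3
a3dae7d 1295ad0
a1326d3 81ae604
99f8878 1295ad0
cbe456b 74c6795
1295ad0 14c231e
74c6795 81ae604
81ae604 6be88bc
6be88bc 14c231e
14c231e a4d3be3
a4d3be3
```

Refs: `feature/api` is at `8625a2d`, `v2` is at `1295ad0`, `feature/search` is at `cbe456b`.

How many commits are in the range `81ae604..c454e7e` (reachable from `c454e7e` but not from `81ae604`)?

4

Reachable from c454e7e: {1295ad0, 14c231e, 99f8878, a4d3be3, c454e7e, ecad216}.
Reachable from 81ae604: {14c231e, 6be88bc, 81ae604, a4d3be3}.
In c454e7e's history but not 81ae604's: {1295ad0, 99f8878, c454e7e, ecad216} — 4 commits.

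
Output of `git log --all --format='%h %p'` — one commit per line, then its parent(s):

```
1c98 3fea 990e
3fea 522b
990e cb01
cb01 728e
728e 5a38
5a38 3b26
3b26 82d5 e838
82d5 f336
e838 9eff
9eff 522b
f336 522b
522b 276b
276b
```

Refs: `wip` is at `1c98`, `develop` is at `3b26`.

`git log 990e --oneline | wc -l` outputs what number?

11

Walking parent pointers from 990e: reachable set = {276b, 3b26, 522b, 5a38, 728e, 82d5, 990e, 9eff, cb01, e838, f336}.
That is 11 commits.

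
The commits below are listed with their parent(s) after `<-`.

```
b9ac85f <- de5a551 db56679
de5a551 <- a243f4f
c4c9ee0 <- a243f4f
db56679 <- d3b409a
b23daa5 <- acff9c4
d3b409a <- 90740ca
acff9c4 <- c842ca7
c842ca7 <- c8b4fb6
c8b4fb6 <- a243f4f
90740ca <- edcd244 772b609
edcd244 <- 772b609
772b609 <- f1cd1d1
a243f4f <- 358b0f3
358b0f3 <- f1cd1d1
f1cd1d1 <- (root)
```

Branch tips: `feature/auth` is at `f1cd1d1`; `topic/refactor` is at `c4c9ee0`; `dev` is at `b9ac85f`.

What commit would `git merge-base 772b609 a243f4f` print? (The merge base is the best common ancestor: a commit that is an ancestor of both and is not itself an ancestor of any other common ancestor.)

Ancestors of 772b609: {772b609, f1cd1d1}.
Ancestors of a243f4f: {358b0f3, a243f4f, f1cd1d1}.
Common ancestors: {f1cd1d1}.
The only common ancestor is f1cd1d1, so it is the merge base.

f1cd1d1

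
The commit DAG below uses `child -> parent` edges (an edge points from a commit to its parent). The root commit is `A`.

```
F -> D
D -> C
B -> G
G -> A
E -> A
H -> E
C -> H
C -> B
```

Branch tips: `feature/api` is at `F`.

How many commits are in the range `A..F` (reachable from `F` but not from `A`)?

Reachable from F: {A, B, C, D, E, F, G, H}.
Reachable from A: {A}.
In F's history but not A's: {B, C, D, E, F, G, H} — 7 commits.

7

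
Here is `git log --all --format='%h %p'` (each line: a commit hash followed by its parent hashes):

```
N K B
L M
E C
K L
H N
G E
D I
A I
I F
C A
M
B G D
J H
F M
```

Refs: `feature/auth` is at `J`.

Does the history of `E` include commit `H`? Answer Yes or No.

Ancestors of E: {A, C, E, F, I, M}.
H is not in that set, so it is not an ancestor of E.

No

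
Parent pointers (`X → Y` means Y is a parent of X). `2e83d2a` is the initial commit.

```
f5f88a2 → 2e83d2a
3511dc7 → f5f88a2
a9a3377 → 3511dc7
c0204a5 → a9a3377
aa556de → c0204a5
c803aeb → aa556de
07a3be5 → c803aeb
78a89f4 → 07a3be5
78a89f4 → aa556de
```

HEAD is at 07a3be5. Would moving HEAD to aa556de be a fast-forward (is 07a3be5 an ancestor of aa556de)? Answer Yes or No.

A fast-forward from 07a3be5 to aa556de is possible iff 07a3be5 is an ancestor of aa556de.
Ancestors of aa556de: {2e83d2a, 3511dc7, a9a3377, aa556de, c0204a5, f5f88a2}.
07a3be5 is not among them, so fast-forward is not possible.

No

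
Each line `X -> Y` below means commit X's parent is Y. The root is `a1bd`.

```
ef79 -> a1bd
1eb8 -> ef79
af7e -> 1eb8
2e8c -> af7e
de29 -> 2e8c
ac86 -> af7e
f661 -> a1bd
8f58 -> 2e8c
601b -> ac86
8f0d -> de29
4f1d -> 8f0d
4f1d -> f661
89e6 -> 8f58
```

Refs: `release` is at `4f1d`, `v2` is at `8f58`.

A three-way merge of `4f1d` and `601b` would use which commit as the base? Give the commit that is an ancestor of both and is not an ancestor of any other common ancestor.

Ancestors of 4f1d: {1eb8, 2e8c, 4f1d, 8f0d, a1bd, af7e, de29, ef79, f661}.
Ancestors of 601b: {1eb8, 601b, a1bd, ac86, af7e, ef79}.
Common ancestors: {1eb8, a1bd, af7e, ef79}.
Among these, af7e is not an ancestor of any other common ancestor — it is the merge base.

af7e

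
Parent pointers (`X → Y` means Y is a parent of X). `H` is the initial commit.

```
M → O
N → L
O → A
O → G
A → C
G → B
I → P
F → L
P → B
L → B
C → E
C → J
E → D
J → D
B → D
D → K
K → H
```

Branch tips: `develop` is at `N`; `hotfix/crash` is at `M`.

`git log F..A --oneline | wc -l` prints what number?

4

Reachable from A: {A, C, D, E, H, J, K}.
Reachable from F: {B, D, F, H, K, L}.
In A's history but not F's: {A, C, E, J} — 4 commits.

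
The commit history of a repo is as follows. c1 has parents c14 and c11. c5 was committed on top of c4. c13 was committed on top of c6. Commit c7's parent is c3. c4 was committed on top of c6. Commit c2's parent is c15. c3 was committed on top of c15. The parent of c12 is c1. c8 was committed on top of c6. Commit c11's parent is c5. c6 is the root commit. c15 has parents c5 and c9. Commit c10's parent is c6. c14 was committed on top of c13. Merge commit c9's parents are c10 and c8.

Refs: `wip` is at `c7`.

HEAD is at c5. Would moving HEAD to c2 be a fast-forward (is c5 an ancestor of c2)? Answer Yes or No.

Yes

A fast-forward from c5 to c2 is possible iff c5 is an ancestor of c2.
Ancestors of c2: {c10, c15, c2, c4, c5, c6, c8, c9}.
c5 is among them, so fast-forward is possible.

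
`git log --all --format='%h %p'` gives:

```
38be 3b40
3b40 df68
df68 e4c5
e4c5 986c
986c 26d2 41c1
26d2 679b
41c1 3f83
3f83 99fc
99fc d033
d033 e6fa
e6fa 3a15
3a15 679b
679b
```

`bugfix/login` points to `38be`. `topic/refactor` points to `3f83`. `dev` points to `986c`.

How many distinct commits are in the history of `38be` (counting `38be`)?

13

Walking parent pointers from 38be: reachable set = {26d2, 38be, 3a15, 3b40, 3f83, 41c1, 679b, 986c, 99fc, d033, df68, e4c5, e6fa}.
That is 13 commits.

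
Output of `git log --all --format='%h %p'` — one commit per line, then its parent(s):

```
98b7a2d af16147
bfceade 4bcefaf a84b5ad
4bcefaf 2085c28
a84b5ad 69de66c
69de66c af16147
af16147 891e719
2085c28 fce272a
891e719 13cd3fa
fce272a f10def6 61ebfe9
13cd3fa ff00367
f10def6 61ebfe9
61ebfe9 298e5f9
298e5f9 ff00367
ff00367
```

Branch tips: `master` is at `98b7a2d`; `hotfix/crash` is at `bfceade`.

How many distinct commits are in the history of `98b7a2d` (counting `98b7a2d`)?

5

Walking parent pointers from 98b7a2d: reachable set = {13cd3fa, 891e719, 98b7a2d, af16147, ff00367}.
That is 5 commits.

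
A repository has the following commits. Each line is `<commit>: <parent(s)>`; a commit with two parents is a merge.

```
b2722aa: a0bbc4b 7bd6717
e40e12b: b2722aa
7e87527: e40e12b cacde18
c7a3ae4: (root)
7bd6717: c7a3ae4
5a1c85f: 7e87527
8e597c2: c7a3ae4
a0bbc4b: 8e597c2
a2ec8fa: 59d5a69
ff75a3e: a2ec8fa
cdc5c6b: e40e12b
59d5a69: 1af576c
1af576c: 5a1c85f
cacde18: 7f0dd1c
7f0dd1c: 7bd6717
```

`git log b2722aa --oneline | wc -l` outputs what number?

Walking parent pointers from b2722aa: reachable set = {7bd6717, 8e597c2, a0bbc4b, b2722aa, c7a3ae4}.
That is 5 commits.

5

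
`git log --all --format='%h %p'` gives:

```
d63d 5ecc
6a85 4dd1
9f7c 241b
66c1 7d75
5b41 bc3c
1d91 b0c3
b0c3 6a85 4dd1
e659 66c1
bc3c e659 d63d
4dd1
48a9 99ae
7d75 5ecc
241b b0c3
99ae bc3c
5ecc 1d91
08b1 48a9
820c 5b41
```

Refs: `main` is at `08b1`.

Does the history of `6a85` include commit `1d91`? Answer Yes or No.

No

Ancestors of 6a85: {4dd1, 6a85}.
1d91 is not in that set, so it is not an ancestor of 6a85.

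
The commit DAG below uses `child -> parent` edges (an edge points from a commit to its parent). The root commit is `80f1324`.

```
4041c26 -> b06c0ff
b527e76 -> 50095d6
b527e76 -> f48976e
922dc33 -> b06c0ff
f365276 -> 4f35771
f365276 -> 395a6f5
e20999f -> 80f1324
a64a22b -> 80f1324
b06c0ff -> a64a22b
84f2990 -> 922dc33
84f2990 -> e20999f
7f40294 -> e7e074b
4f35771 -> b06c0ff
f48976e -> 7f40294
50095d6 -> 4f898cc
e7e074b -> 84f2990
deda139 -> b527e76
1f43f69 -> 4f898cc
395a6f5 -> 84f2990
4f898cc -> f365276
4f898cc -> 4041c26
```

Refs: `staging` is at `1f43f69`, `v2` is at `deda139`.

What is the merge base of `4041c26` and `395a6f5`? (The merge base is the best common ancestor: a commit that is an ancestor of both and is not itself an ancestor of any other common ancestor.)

Ancestors of 4041c26: {4041c26, 80f1324, a64a22b, b06c0ff}.
Ancestors of 395a6f5: {395a6f5, 80f1324, 84f2990, 922dc33, a64a22b, b06c0ff, e20999f}.
Common ancestors: {80f1324, a64a22b, b06c0ff}.
Among these, b06c0ff is not an ancestor of any other common ancestor — it is the merge base.

b06c0ff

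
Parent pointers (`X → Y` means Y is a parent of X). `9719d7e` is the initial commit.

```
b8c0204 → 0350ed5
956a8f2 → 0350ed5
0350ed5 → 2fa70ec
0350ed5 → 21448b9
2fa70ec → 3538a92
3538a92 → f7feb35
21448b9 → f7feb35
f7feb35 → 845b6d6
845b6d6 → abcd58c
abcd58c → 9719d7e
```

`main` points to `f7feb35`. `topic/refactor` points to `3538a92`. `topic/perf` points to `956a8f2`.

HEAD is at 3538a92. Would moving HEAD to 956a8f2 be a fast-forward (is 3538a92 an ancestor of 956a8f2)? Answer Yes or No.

Yes

A fast-forward from 3538a92 to 956a8f2 is possible iff 3538a92 is an ancestor of 956a8f2.
Ancestors of 956a8f2: {0350ed5, 21448b9, 2fa70ec, 3538a92, 845b6d6, 956a8f2, 9719d7e, abcd58c, f7feb35}.
3538a92 is among them, so fast-forward is possible.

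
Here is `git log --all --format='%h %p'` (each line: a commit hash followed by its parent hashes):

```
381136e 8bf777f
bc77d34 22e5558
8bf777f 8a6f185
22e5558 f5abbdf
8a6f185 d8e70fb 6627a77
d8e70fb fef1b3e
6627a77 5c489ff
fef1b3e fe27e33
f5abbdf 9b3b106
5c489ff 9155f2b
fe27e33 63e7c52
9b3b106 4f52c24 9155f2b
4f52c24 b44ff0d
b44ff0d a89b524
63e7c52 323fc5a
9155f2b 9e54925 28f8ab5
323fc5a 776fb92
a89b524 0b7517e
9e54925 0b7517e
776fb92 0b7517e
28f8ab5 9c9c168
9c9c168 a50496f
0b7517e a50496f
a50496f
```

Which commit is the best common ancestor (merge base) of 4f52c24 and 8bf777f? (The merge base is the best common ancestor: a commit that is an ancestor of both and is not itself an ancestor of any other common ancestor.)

Ancestors of 4f52c24: {0b7517e, 4f52c24, a50496f, a89b524, b44ff0d}.
Ancestors of 8bf777f: {0b7517e, 28f8ab5, 323fc5a, 5c489ff, 63e7c52, 6627a77, 776fb92, 8a6f185, 8bf777f, 9155f2b, 9c9c168, 9e54925, a50496f, d8e70fb, fe27e33, fef1b3e}.
Common ancestors: {0b7517e, a50496f}.
Among these, 0b7517e is not an ancestor of any other common ancestor — it is the merge base.

0b7517e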